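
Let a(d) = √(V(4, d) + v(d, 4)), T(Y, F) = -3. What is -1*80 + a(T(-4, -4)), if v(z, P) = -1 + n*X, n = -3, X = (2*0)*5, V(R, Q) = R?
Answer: -80 + √3 ≈ -78.268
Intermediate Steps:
X = 0 (X = 0*5 = 0)
v(z, P) = -1 (v(z, P) = -1 - 3*0 = -1 + 0 = -1)
a(d) = √3 (a(d) = √(4 - 1) = √3)
-1*80 + a(T(-4, -4)) = -1*80 + √3 = -80 + √3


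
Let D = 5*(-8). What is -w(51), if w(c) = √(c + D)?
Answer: -√11 ≈ -3.3166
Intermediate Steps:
D = -40
w(c) = √(-40 + c) (w(c) = √(c - 40) = √(-40 + c))
-w(51) = -√(-40 + 51) = -√11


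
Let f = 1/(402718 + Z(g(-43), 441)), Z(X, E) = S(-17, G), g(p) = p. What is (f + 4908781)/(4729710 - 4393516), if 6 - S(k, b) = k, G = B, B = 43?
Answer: 988483684361/67699553877 ≈ 14.601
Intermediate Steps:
G = 43
S(k, b) = 6 - k
Z(X, E) = 23 (Z(X, E) = 6 - 1*(-17) = 6 + 17 = 23)
f = 1/402741 (f = 1/(402718 + 23) = 1/402741 ≈ 2.4830e-6)
(f + 4908781)/(4729710 - 4393516) = (1/402741 + 4908781)/(4729710 - 4393516) = (1976967368722/402741)/336194 = (1976967368722/402741)*(1/336194) = 988483684361/67699553877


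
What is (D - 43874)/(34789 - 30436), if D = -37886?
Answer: -81760/4353 ≈ -18.782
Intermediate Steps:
(D - 43874)/(34789 - 30436) = (-37886 - 43874)/(34789 - 30436) = -81760/4353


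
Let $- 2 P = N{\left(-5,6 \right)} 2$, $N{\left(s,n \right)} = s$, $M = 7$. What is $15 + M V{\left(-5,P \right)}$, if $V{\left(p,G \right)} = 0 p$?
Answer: $15$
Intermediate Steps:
$P = 5$ ($P = - \frac{\left(-5\right) 2}{2} = \left(- \frac{1}{2}\right) \left(-10\right) = 5$)
$V{\left(p,G \right)} = 0$
$15 + M V{\left(-5,P \right)} = 15 + 7 \cdot 0 = 15 + 0 = 15$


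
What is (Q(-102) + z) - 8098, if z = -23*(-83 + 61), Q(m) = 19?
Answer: -7573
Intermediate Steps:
z = 506 (z = -23*(-22) = 506)
(Q(-102) + z) - 8098 = (19 + 506) - 8098 = 525 - 8098 = -7573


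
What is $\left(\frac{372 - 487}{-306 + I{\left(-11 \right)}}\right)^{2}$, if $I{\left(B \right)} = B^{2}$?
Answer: $\frac{529}{1369} \approx 0.38641$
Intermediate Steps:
$\left(\frac{372 - 487}{-306 + I{\left(-11 \right)}}\right)^{2} = \left(\frac{372 - 487}{-306 + \left(-11\right)^{2}}\right)^{2} = \left(- \frac{115}{-306 + 121}\right)^{2} = \left(- \frac{115}{-185}\right)^{2} = \left(\left(-115\right) \left(- \frac{1}{185}\right)\right)^{2} = \left(\frac{23}{37}\right)^{2} = \frac{529}{1369}$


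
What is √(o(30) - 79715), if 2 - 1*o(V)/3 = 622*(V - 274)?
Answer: √375595 ≈ 612.86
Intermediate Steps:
o(V) = 511290 - 1866*V (o(V) = 6 - 1866*(V - 274) = 6 - 1866*(-274 + V) = 6 - 3*(-170428 + 622*V) = 6 + (511284 - 1866*V) = 511290 - 1866*V)
√(o(30) - 79715) = √((511290 - 1866*30) - 79715) = √((511290 - 55980) - 79715) = √(455310 - 79715) = √375595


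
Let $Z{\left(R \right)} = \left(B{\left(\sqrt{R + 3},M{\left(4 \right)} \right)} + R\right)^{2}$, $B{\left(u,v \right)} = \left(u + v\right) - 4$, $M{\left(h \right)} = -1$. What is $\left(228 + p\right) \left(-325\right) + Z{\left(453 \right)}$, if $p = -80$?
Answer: $153060 + 1792 \sqrt{114} \approx 1.7219 \cdot 10^{5}$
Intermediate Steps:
$B{\left(u,v \right)} = -4 + u + v$
$Z{\left(R \right)} = \left(-5 + R + \sqrt{3 + R}\right)^{2}$ ($Z{\left(R \right)} = \left(\left(-4 + \sqrt{R + 3} - 1\right) + R\right)^{2} = \left(\left(-4 + \sqrt{3 + R} - 1\right) + R\right)^{2} = \left(\left(-5 + \sqrt{3 + R}\right) + R\right)^{2} = \left(-5 + R + \sqrt{3 + R}\right)^{2}$)
$\left(228 + p\right) \left(-325\right) + Z{\left(453 \right)} = \left(228 - 80\right) \left(-325\right) + \left(-5 + 453 + \sqrt{3 + 453}\right)^{2} = 148 \left(-325\right) + \left(-5 + 453 + \sqrt{456}\right)^{2} = -48100 + \left(-5 + 453 + 2 \sqrt{114}\right)^{2} = -48100 + \left(448 + 2 \sqrt{114}\right)^{2}$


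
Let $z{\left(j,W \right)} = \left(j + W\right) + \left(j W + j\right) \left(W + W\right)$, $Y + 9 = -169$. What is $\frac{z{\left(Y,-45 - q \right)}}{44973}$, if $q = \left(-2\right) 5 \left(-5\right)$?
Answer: $- \frac{3179353}{44973} \approx -70.695$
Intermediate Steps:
$Y = -178$ ($Y = -9 - 169 = -178$)
$q = 50$ ($q = \left(-10\right) \left(-5\right) = 50$)
$z{\left(j,W \right)} = W + j + 2 W \left(j + W j\right)$ ($z{\left(j,W \right)} = \left(W + j\right) + \left(W j + j\right) 2 W = \left(W + j\right) + \left(j + W j\right) 2 W = \left(W + j\right) + 2 W \left(j + W j\right) = W + j + 2 W \left(j + W j\right)$)
$\frac{z{\left(Y,-45 - q \right)}}{44973} = \frac{\left(-45 - 50\right) - 178 + 2 \left(-45 - 50\right) \left(-178\right) + 2 \left(-178\right) \left(-45 - 50\right)^{2}}{44973} = \left(\left(-45 - 50\right) - 178 + 2 \left(-45 - 50\right) \left(-178\right) + 2 \left(-178\right) \left(-45 - 50\right)^{2}\right) \frac{1}{44973} = \left(-95 - 178 + 2 \left(-95\right) \left(-178\right) + 2 \left(-178\right) \left(-95\right)^{2}\right) \frac{1}{44973} = \left(-95 - 178 + 33820 + 2 \left(-178\right) 9025\right) \frac{1}{44973} = \left(-95 - 178 + 33820 - 3212900\right) \frac{1}{44973} = \left(-3179353\right) \frac{1}{44973} = - \frac{3179353}{44973}$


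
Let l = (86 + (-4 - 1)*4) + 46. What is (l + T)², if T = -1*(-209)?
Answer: 103041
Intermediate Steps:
l = 112 (l = (86 - 5*4) + 46 = (86 - 20) + 46 = 66 + 46 = 112)
T = 209
(l + T)² = (112 + 209)² = 321² = 103041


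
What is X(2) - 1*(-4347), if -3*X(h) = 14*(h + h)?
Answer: 12985/3 ≈ 4328.3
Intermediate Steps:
X(h) = -28*h/3 (X(h) = -14*(h + h)/3 = -14*2*h/3 = -28*h/3)
X(2) - 1*(-4347) = -28/3*2 - 1*(-4347) = -56/3 + 4347 = 12985/3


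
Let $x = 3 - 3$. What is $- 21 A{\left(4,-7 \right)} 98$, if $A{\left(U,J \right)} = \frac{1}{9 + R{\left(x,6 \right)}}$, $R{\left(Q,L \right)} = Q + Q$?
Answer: $- \frac{686}{3} \approx -228.67$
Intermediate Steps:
$x = 0$ ($x = 3 - 3 = 0$)
$R{\left(Q,L \right)} = 2 Q$
$A{\left(U,J \right)} = \frac{1}{9}$ ($A{\left(U,J \right)} = \frac{1}{9 + 2 \cdot 0} = \frac{1}{9 + 0} = \frac{1}{9}$)
$- 21 A{\left(4,-7 \right)} 98 = \left(-21\right) \frac{1}{9} \cdot 98 = \left(- \frac{7}{3}\right) 98 = - \frac{686}{3}$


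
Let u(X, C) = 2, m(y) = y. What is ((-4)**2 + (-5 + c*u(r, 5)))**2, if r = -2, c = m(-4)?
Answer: 9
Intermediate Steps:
c = -4
((-4)**2 + (-5 + c*u(r, 5)))**2 = ((-4)**2 + (-5 - 4*2))**2 = (16 + (-5 - 8))**2 = (16 - 13)**2 = 3**2 = 9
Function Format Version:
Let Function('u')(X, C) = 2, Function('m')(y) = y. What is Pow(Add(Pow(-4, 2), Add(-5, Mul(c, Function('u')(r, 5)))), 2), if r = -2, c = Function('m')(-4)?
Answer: 9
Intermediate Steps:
c = -4
Pow(Add(Pow(-4, 2), Add(-5, Mul(c, Function('u')(r, 5)))), 2) = Pow(Add(Pow(-4, 2), Add(-5, Mul(-4, 2))), 2) = Pow(Add(16, Add(-5, -8)), 2) = Pow(Add(16, -13), 2) = Pow(3, 2) = 9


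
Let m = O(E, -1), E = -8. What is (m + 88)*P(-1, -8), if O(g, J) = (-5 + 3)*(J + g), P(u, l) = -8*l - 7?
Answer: 6042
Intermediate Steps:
P(u, l) = -7 - 8*l
O(g, J) = -2*J - 2*g (O(g, J) = -2*(J + g) = -2*J - 2*g)
m = 18 (m = -2*(-1) - 2*(-8) = 2 + 16 = 18)
(m + 88)*P(-1, -8) = (18 + 88)*(-7 - 8*(-8)) = 106*(-7 + 64) = 106*57 = 6042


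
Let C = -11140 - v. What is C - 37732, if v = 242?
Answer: -49114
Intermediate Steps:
C = -11382 (C = -11140 - 1*242 = -11140 - 242 = -11382)
C - 37732 = -11382 - 37732 = -49114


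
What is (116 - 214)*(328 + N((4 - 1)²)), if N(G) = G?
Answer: -33026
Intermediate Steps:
(116 - 214)*(328 + N((4 - 1)²)) = (116 - 214)*(328 + (4 - 1)²) = -98*(328 + 3²) = -98*(328 + 9) = -98*337 = -33026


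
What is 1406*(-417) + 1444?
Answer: -584858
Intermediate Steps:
1406*(-417) + 1444 = -586302 + 1444 = -584858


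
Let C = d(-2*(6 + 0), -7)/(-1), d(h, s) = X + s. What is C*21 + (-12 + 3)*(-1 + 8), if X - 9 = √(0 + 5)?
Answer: -105 - 21*√5 ≈ -151.96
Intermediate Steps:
X = 9 + √5 (X = 9 + √(0 + 5) = 9 + √5 ≈ 11.236)
d(h, s) = 9 + s + √5 (d(h, s) = (9 + √5) + s = 9 + s + √5)
C = -2 - √5 (C = (9 - 7 + √5)/(-1) = (2 + √5)*(-1) = -2 - √5 ≈ -4.2361)
C*21 + (-12 + 3)*(-1 + 8) = (-2 - √5)*21 + (-12 + 3)*(-1 + 8) = (-42 - 21*√5) - 9*7 = (-42 - 21*√5) - 63 = -105 - 21*√5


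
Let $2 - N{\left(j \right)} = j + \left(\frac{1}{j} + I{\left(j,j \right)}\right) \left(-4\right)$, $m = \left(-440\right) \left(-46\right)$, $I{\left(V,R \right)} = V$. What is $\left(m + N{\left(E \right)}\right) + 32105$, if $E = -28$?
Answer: $\frac{365840}{7} \approx 52263.0$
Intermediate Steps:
$m = 20240$
$N{\left(j \right)} = 2 + 3 j + \frac{4}{j}$ ($N{\left(j \right)} = 2 - \left(j + \left(\frac{1}{j} + j\right) \left(-4\right)\right) = 2 - \left(j + \left(j + \frac{1}{j}\right) \left(-4\right)\right) = 2 - \left(j - \left(4 j + \frac{4}{j}\right)\right) = 2 - \left(- \frac{4}{j} - 3 j\right) = 2 + \left(3 j + \frac{4}{j}\right) = 2 + 3 j + \frac{4}{j}$)
$\left(m + N{\left(E \right)}\right) + 32105 = \left(20240 + \left(2 + 3 \left(-28\right) + \frac{4}{-28}\right)\right) + 32105 = \left(20240 + \left(2 - 84 + 4 \left(- \frac{1}{28}\right)\right)\right) + 32105 = \left(20240 - \frac{575}{7}\right) + 32105 = \frac{141105}{7} + 32105 = \frac{365840}{7}$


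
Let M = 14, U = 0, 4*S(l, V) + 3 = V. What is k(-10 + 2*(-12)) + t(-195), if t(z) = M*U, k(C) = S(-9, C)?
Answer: -37/4 ≈ -9.2500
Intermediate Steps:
S(l, V) = -3/4 + V/4
k(C) = -3/4 + C/4
t(z) = 0 (t(z) = 14*0 = 0)
k(-10 + 2*(-12)) + t(-195) = (-3/4 + (-10 + 2*(-12))/4) + 0 = (-3/4 + (-10 - 24)/4) + 0 = (-3/4 + (1/4)*(-34)) + 0 = (-3/4 - 17/2) + 0 = -37/4 + 0 = -37/4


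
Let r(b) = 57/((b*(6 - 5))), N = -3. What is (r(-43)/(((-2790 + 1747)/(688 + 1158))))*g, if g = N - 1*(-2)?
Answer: -105222/44849 ≈ -2.3461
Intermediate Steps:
r(b) = 57/b (r(b) = 57/((b*1)) = 57/b)
g = -1 (g = -3 - 1*(-2) = -3 + 2 = -1)
(r(-43)/(((-2790 + 1747)/(688 + 1158))))*g = ((57/(-43))/(((-2790 + 1747)/(688 + 1158))))*(-1) = ((57*(-1/43))/((-1043/1846)))*(-1) = -57/(43*((-1043*1/1846)))*(-1) = -57/(43*(-1043/1846))*(-1) = -57/43*(-1846/1043)*(-1) = (105222/44849)*(-1) = -105222/44849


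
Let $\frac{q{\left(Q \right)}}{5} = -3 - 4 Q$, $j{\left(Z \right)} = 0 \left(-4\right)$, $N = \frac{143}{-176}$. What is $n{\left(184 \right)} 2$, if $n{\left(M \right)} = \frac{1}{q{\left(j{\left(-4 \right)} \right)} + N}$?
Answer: $- \frac{32}{253} \approx -0.12648$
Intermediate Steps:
$N = - \frac{13}{16}$ ($N = 143 \left(- \frac{1}{176}\right) = - \frac{13}{16} \approx -0.8125$)
$j{\left(Z \right)} = 0$
$q{\left(Q \right)} = -15 - 20 Q$ ($q{\left(Q \right)} = 5 \left(-3 - 4 Q\right) = -15 - 20 Q$)
$n{\left(M \right)} = - \frac{16}{253}$ ($n{\left(M \right)} = \frac{1}{\left(-15 - 0\right) - \frac{13}{16}} = \frac{1}{\left(-15 + 0\right) - \frac{13}{16}} = \frac{1}{-15 - \frac{13}{16}} = \frac{1}{- \frac{253}{16}} = - \frac{16}{253}$)
$n{\left(184 \right)} 2 = \left(- \frac{16}{253}\right) 2 = - \frac{32}{253}$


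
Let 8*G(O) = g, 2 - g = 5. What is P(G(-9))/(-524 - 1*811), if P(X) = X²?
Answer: -3/28480 ≈ -0.00010534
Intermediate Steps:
g = -3 (g = 2 - 1*5 = 2 - 5 = -3)
G(O) = -3/8 (G(O) = (⅛)*(-3) = -3/8)
P(G(-9))/(-524 - 1*811) = (-3/8)²/(-524 - 1*811) = 9/(64*(-524 - 811)) = (9/64)/(-1335) = (9/64)*(-1/1335) = -3/28480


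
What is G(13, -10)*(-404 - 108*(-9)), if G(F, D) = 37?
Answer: 21016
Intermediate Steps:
G(13, -10)*(-404 - 108*(-9)) = 37*(-404 - 108*(-9)) = 37*(-404 + 972) = 37*568 = 21016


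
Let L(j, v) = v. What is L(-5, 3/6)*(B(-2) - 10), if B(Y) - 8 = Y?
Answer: -2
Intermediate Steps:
B(Y) = 8 + Y
L(-5, 3/6)*(B(-2) - 10) = (3/6)*((8 - 2) - 10) = (3*(1/6))*(6 - 10) = (1/2)*(-4) = -2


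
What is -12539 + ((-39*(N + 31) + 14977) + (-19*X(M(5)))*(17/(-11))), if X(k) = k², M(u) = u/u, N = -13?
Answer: 19419/11 ≈ 1765.4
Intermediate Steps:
M(u) = 1
-12539 + ((-39*(N + 31) + 14977) + (-19*X(M(5)))*(17/(-11))) = -12539 + ((-39*(-13 + 31) + 14977) + (-19*1²)*(17/(-11))) = -12539 + ((-39*18 + 14977) + (-19*1)*(17*(-1/11))) = -12539 + ((-702 + 14977) - 19*(-17/11)) = -12539 + (14275 + 323/11) = -12539 + 157348/11 = 19419/11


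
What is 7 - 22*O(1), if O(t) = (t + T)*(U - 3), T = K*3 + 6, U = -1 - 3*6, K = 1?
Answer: 4847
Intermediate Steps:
U = -19 (U = -1 - 18 = -19)
T = 9 (T = 1*3 + 6 = 3 + 6 = 9)
O(t) = -198 - 22*t (O(t) = (t + 9)*(-19 - 3) = (9 + t)*(-22) = -198 - 22*t)
7 - 22*O(1) = 7 - 22*(-198 - 22*1) = 7 - 22*(-198 - 22) = 7 - 22*(-220) = 7 + 4840 = 4847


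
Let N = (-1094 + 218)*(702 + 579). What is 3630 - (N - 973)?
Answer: 1126759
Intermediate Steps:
N = -1122156 (N = -876*1281 = -1122156)
3630 - (N - 973) = 3630 - (-1122156 - 973) = 3630 - 1*(-1123129) = 3630 + 1123129 = 1126759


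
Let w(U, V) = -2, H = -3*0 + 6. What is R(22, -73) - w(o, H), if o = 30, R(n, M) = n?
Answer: 24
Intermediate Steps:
H = 6 (H = 0 + 6 = 6)
R(22, -73) - w(o, H) = 22 - 1*(-2) = 22 + 2 = 24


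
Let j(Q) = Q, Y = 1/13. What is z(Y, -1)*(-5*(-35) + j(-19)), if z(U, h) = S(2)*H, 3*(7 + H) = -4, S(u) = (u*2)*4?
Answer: -20800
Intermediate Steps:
Y = 1/13 ≈ 0.076923
S(u) = 8*u (S(u) = (2*u)*4 = 8*u)
H = -25/3 (H = -7 + (⅓)*(-4) = -7 - 4/3 = -25/3 ≈ -8.3333)
z(U, h) = -400/3 (z(U, h) = (8*2)*(-25/3) = 16*(-25/3) = -400/3)
z(Y, -1)*(-5*(-35) + j(-19)) = -400*(-5*(-35) - 19)/3 = -400*(175 - 19)/3 = -400/3*156 = -20800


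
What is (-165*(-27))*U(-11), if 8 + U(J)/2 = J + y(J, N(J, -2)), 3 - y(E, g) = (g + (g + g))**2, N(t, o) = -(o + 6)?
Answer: -1425600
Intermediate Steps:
N(t, o) = -6 - o (N(t, o) = -(6 + o) = -6 - o)
y(E, g) = 3 - 9*g**2 (y(E, g) = 3 - (g + (g + g))**2 = 3 - (g + 2*g)**2 = 3 - (3*g)**2 = 3 - 9*g**2)
U(J) = -298 + 2*J (U(J) = -16 + 2*(J + (3 - 9*(-6 - 1*(-2))**2)) = -16 + 2*(J + (3 - 9*(-6 + 2)**2)) = -16 + 2*(J + (3 - 9*(-4)**2)) = -16 + 2*(J + (3 - 9*16)) = -16 + 2*(J + (3 - 144)) = -16 + 2*(J - 141) = -16 + 2*(-141 + J) = -16 + (-282 + 2*J) = -298 + 2*J)
(-165*(-27))*U(-11) = (-165*(-27))*(-298 + 2*(-11)) = 4455*(-298 - 22) = 4455*(-320) = -1425600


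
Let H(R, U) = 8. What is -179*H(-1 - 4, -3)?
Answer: -1432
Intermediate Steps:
-179*H(-1 - 4, -3) = -179*8 = -1432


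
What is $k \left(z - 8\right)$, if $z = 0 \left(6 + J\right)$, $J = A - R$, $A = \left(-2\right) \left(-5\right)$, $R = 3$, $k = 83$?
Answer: $-664$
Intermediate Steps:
$A = 10$
$J = 7$ ($J = 10 - 3 = 7$)
$z = 0$ ($z = 0 \left(6 + 7\right) = 0 \cdot 13 = 0$)
$k \left(z - 8\right) = 83 \left(0 - 8\right) = 83 \left(-8\right) = -664$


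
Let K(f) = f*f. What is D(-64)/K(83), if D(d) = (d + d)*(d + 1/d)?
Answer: 8194/6889 ≈ 1.1894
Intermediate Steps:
D(d) = 2*d*(d + 1/d) (D(d) = (2*d)*(d + 1/d) = 2*d*(d + 1/d))
K(f) = f**2
D(-64)/K(83) = (2 + 2*(-64)**2)/(83**2) = (2 + 2*4096)/6889 = (2 + 8192)*(1/6889) = 8194*(1/6889) = 8194/6889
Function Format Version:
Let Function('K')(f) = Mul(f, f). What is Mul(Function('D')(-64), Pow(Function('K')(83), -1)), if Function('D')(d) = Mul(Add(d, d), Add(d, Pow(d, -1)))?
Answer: Rational(8194, 6889) ≈ 1.1894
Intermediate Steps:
Function('D')(d) = Mul(2, d, Add(d, Pow(d, -1))) (Function('D')(d) = Mul(Mul(2, d), Add(d, Pow(d, -1))) = Mul(2, d, Add(d, Pow(d, -1))))
Function('K')(f) = Pow(f, 2)
Mul(Function('D')(-64), Pow(Function('K')(83), -1)) = Mul(Add(2, Mul(2, Pow(-64, 2))), Pow(Pow(83, 2), -1)) = Mul(Add(2, Mul(2, 4096)), Pow(6889, -1)) = Mul(Add(2, 8192), Rational(1, 6889)) = Mul(8194, Rational(1, 6889)) = Rational(8194, 6889)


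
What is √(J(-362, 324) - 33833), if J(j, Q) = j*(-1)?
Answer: 3*I*√3719 ≈ 182.95*I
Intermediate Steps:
J(j, Q) = -j
√(J(-362, 324) - 33833) = √(-1*(-362) - 33833) = √(362 - 33833) = √(-33471) = 3*I*√3719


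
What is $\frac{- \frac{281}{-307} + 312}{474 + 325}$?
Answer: $\frac{96065}{245293} \approx 0.39163$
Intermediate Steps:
$\frac{- \frac{281}{-307} + 312}{474 + 325} = \frac{\left(-281\right) \left(- \frac{1}{307}\right) + 312}{799} = \left(\frac{281}{307} + 312\right) \frac{1}{799} = \frac{96065}{307} \cdot \frac{1}{799} = \frac{96065}{245293}$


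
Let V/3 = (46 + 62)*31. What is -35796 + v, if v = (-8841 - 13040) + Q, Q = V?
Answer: -47633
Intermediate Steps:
V = 10044 (V = 3*((46 + 62)*31) = 3*(108*31) = 3*3348 = 10044)
Q = 10044
v = -11837 (v = (-8841 - 13040) + 10044 = -21881 + 10044 = -11837)
-35796 + v = -35796 - 11837 = -47633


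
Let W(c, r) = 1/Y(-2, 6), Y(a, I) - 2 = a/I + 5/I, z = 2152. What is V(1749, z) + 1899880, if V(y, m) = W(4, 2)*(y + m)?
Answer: 9507202/5 ≈ 1.9014e+6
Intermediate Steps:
Y(a, I) = 2 + 5/I + a/I (Y(a, I) = 2 + (a/I + 5/I) = 2 + (5/I + a/I) = 2 + 5/I + a/I)
W(c, r) = ⅖ (W(c, r) = 1/((5 - 2 + 2*6)/6) = 1/((5 - 2 + 12)/6) = 1/((⅙)*15) = 1/(5/2) = ⅖)
V(y, m) = 2*m/5 + 2*y/5 (V(y, m) = 2*(y + m)/5 = 2*(m + y)/5 = 2*m/5 + 2*y/5)
V(1749, z) + 1899880 = ((⅖)*2152 + (⅖)*1749) + 1899880 = (4304/5 + 3498/5) + 1899880 = 7802/5 + 1899880 = 9507202/5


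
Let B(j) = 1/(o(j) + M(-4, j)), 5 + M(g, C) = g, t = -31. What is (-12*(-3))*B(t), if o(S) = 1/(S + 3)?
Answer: -1008/253 ≈ -3.9842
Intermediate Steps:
o(S) = 1/(3 + S)
M(g, C) = -5 + g
B(j) = 1/(-9 + 1/(3 + j)) (B(j) = 1/(1/(3 + j) + (-5 - 4)) = 1/(1/(3 + j) - 9) = 1/(-9 + 1/(3 + j)))
(-12*(-3))*B(t) = (-12*(-3))*((-3 - 1*(-31))/(26 + 9*(-31))) = 36*((-3 + 31)/(26 - 279)) = 36*(28/(-253)) = 36*(-1/253*28) = 36*(-28/253) = -1008/253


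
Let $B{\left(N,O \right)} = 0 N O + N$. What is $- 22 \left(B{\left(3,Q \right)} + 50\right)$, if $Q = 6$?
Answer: $-1166$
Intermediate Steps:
$B{\left(N,O \right)} = N$ ($B{\left(N,O \right)} = 0 O + N = 0 + N = N$)
$- 22 \left(B{\left(3,Q \right)} + 50\right) = - 22 \left(3 + 50\right) = \left(-22\right) 53 = -1166$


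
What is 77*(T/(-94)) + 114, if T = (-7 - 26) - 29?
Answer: 7745/47 ≈ 164.79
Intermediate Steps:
T = -62 (T = -33 - 29 = -62)
77*(T/(-94)) + 114 = 77*(-62/(-94)) + 114 = 77*(-62*(-1/94)) + 114 = 77*(31/47) + 114 = 2387/47 + 114 = 7745/47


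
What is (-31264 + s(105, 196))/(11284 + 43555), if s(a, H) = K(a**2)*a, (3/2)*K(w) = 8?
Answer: -30704/54839 ≈ -0.55989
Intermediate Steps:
K(w) = 16/3 (K(w) = (2/3)*8 = 16/3)
s(a, H) = 16*a/3
(-31264 + s(105, 196))/(11284 + 43555) = (-31264 + (16/3)*105)/(11284 + 43555) = (-31264 + 560)/54839 = -30704*1/54839 = -30704/54839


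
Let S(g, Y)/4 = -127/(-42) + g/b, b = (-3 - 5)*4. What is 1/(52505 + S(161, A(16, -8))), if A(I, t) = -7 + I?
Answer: 168/8819491 ≈ 1.9049e-5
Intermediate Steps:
b = -32 (b = -8*4 = -32)
S(g, Y) = 254/21 - g/8 (S(g, Y) = 4*(-127/(-42) + g/(-32)) = 4*(-127*(-1/42) + g*(-1/32)) = 4*(127/42 - g/32) = 254/21 - g/8)
1/(52505 + S(161, A(16, -8))) = 1/(52505 + (254/21 - ⅛*161)) = 1/(52505 + (254/21 - 161/8)) = 1/(52505 - 1349/168) = 1/(8819491/168) = 168/8819491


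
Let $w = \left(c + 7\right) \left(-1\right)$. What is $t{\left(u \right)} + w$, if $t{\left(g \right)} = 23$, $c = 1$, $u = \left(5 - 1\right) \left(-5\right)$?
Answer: $15$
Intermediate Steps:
$u = -20$ ($u = 4 \left(-5\right) = -20$)
$w = -8$ ($w = \left(1 + 7\right) \left(-1\right) = 8 \left(-1\right) = -8$)
$t{\left(u \right)} + w = 23 - 8 = 15$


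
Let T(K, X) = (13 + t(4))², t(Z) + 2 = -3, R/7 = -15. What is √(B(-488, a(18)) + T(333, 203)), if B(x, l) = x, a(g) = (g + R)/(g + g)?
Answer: 2*I*√106 ≈ 20.591*I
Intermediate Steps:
R = -105 (R = 7*(-15) = -105)
t(Z) = -5 (t(Z) = -2 - 3 = -5)
a(g) = (-105 + g)/(2*g) (a(g) = (g - 105)/(g + g) = (-105 + g)/((2*g)) = (-105 + g)*(1/(2*g)) = (-105 + g)/(2*g))
T(K, X) = 64 (T(K, X) = (13 - 5)² = 8² = 64)
√(B(-488, a(18)) + T(333, 203)) = √(-488 + 64) = √(-424) = 2*I*√106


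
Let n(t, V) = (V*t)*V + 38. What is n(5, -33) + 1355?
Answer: 6838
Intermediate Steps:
n(t, V) = 38 + t*V**2 (n(t, V) = t*V**2 + 38 = 38 + t*V**2)
n(5, -33) + 1355 = (38 + 5*(-33)**2) + 1355 = (38 + 5*1089) + 1355 = (38 + 5445) + 1355 = 5483 + 1355 = 6838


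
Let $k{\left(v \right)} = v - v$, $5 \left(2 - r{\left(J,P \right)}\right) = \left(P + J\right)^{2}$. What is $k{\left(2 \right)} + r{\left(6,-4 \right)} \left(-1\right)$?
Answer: $- \frac{6}{5} \approx -1.2$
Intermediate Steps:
$r{\left(J,P \right)} = 2 - \frac{\left(J + P\right)^{2}}{5}$ ($r{\left(J,P \right)} = 2 - \frac{\left(P + J\right)^{2}}{5} = 2 - \frac{\left(J + P\right)^{2}}{5}$)
$k{\left(v \right)} = 0$
$k{\left(2 \right)} + r{\left(6,-4 \right)} \left(-1\right) = 0 + \left(2 - \frac{\left(6 - 4\right)^{2}}{5}\right) \left(-1\right) = 0 + \left(2 - \frac{2^{2}}{5}\right) \left(-1\right) = 0 + \left(2 - \frac{4}{5}\right) \left(-1\right) = 0 + \frac{6}{5} \left(-1\right) = 0 - \frac{6}{5} = - \frac{6}{5}$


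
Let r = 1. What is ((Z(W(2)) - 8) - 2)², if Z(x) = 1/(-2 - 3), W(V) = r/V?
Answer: 2601/25 ≈ 104.04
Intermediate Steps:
W(V) = 1/V
Z(x) = -⅕ (Z(x) = 1/(-5) = -⅕)
((Z(W(2)) - 8) - 2)² = ((-⅕ - 8) - 2)² = (-41/5 - 2)² = (-51/5)² = 2601/25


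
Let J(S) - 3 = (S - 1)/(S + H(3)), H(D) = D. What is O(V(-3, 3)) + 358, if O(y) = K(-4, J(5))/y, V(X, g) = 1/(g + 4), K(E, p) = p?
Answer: 765/2 ≈ 382.50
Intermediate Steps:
J(S) = 3 + (-1 + S)/(3 + S) (J(S) = 3 + (S - 1)/(S + 3) = 3 + (-1 + S)/(3 + S))
V(X, g) = 1/(4 + g)
O(y) = 7/(2*y) (O(y) = (4*(2 + 5)/(3 + 5))/y = (4*7/8)/y = (4*(1/8)*7)/y = 7/(2*y))
O(V(-3, 3)) + 358 = 7/(2*(1/(4 + 3))) + 358 = 7/(2*(1/7)) + 358 = (7/2)*7 + 358 = 49/2 + 358 = 765/2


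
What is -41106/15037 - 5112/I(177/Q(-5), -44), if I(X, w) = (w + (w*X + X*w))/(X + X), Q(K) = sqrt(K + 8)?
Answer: 71259731346/628110527 - 150804*sqrt(3)/459481 ≈ 112.88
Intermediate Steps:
Q(K) = sqrt(8 + K)
I(X, w) = (w + 2*X*w)/(2*X) (I(X, w) = (w + (X*w + X*w))/((2*X)) = (w + 2*X*w)*(1/(2*X)) = (w + 2*X*w)/(2*X))
-41106/15037 - 5112/I(177/Q(-5), -44) = -41106/15037 - 5112/(-44 + (1/2)*(-44)/(177/(sqrt(8 - 5)))) = -41106*1/15037 - 5112/(-44 + (1/2)*(-44)/(177/(sqrt(3)))) = -41106/15037 - 5112/(-44 + (1/2)*(-44)/(177*(sqrt(3)/3))) = -41106/15037 - 5112/(-44 + (1/2)*(-44)/(59*sqrt(3))) = -41106/15037 - 5112/(-44 + (1/2)*(-44)*(sqrt(3)/177)) = -41106/15037 - 5112/(-44 - 22*sqrt(3)/177)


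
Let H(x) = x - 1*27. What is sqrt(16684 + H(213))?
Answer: sqrt(16870) ≈ 129.88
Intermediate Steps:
H(x) = -27 + x (H(x) = x - 27 = -27 + x)
sqrt(16684 + H(213)) = sqrt(16684 + (-27 + 213)) = sqrt(16684 + 186) = sqrt(16870)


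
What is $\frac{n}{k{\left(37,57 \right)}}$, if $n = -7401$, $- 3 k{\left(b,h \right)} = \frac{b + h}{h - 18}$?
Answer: $\frac{865917}{94} \approx 9211.9$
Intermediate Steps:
$k{\left(b,h \right)} = - \frac{b + h}{3 \left(-18 + h\right)}$ ($k{\left(b,h \right)} = - \frac{\left(b + h\right) \frac{1}{h - 18}}{3} = - \frac{\left(b + h\right) \frac{1}{-18 + h}}{3} = - \frac{\frac{1}{-18 + h} \left(b + h\right)}{3} = - \frac{b + h}{3 \left(-18 + h\right)}$)
$\frac{n}{k{\left(37,57 \right)}} = - \frac{7401}{\frac{1}{3} \frac{1}{-18 + 57} \left(\left(-1\right) 37 - 57\right)} = - \frac{7401}{\frac{1}{3} \cdot \frac{1}{39} \left(-37 - 57\right)} = - \frac{7401}{\frac{1}{3} \cdot \frac{1}{39} \left(-94\right)} = - \frac{7401}{- \frac{94}{117}} = \left(-7401\right) \left(- \frac{117}{94}\right) = \frac{865917}{94}$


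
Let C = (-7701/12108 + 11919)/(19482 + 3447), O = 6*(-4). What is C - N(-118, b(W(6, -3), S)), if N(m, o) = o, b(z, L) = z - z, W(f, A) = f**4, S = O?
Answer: 48102517/92541444 ≈ 0.51979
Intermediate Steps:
O = -24
S = -24
b(z, L) = 0
C = 48102517/92541444 (C = (-7701*1/12108 + 11919)/22929 = (-2567/4036 + 11919)*(1/22929) = (48102517/4036)*(1/22929) = 48102517/92541444 ≈ 0.51979)
C - N(-118, b(W(6, -3), S)) = 48102517/92541444 - 1*0 = 48102517/92541444 + 0 = 48102517/92541444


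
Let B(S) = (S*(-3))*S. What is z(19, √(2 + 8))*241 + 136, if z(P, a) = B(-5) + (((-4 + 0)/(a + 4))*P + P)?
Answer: -76712/3 + 9158*√10/3 ≈ -15917.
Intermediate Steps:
B(S) = -3*S² (B(S) = (-3*S)*S = -3*S²)
z(P, a) = -75 + P - 4*P/(4 + a) (z(P, a) = -3*(-5)² + (((-4 + 0)/(a + 4))*P + P) = -3*25 + ((-4/(4 + a))*P + P) = -75 + (-4*P/(4 + a) + P) = -75 + (P - 4*P/(4 + a)) = -75 + P - 4*P/(4 + a))
z(19, √(2 + 8))*241 + 136 = ((-300 - 75*√(2 + 8) + 19*√(2 + 8))/(4 + √(2 + 8)))*241 + 136 = ((-300 - 75*√10 + 19*√10)/(4 + √10))*241 + 136 = ((-300 - 56*√10)/(4 + √10))*241 + 136 = 241*(-300 - 56*√10)/(4 + √10) + 136 = 136 + 241*(-300 - 56*√10)/(4 + √10)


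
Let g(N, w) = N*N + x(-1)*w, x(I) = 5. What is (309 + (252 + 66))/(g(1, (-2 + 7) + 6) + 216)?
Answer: 627/272 ≈ 2.3051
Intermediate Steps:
g(N, w) = N**2 + 5*w (g(N, w) = N*N + 5*w = N**2 + 5*w)
(309 + (252 + 66))/(g(1, (-2 + 7) + 6) + 216) = (309 + (252 + 66))/((1**2 + 5*((-2 + 7) + 6)) + 216) = (309 + 318)/((1 + 5*(5 + 6)) + 216) = 627/((1 + 5*11) + 216) = 627/((1 + 55) + 216) = 627/(56 + 216) = 627/272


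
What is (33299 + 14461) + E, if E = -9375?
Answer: 38385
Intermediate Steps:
(33299 + 14461) + E = (33299 + 14461) - 9375 = 47760 - 9375 = 38385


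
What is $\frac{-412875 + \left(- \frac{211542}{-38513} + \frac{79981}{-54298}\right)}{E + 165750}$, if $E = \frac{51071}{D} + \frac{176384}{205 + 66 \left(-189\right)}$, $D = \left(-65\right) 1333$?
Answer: $- \frac{917821472317343204649935}{368432707445188707740654} \approx -2.4911$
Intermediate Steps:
$D = -86645$
$E = - \frac{15909381779}{1063047505}$ ($E = \frac{51071}{-86645} + \frac{176384}{205 + 66 \left(-189\right)} = 51071 \left(- \frac{1}{86645}\right) + \frac{176384}{205 - 12474} = - \frac{51071}{86645} + \frac{176384}{-12269} = - \frac{51071}{86645} + 176384 \left(- \frac{1}{12269}\right) = - \frac{51071}{86645} - \frac{176384}{12269} = - \frac{15909381779}{1063047505} \approx -14.966$)
$\frac{-412875 + \left(- \frac{211542}{-38513} + \frac{79981}{-54298}\right)}{E + 165750} = \frac{-412875 + \left(- \frac{211542}{-38513} + \frac{79981}{-54298}\right)}{- \frac{15909381779}{1063047505} + 165750} = \frac{-412875 + \left(\left(-211542\right) \left(- \frac{1}{38513}\right) + 79981 \left(- \frac{1}{54298}\right)\right)}{\frac{176184214571971}{1063047505}} = \left(-412875 + \left(\frac{211542}{38513} - \frac{79981}{54298}\right)\right) \frac{1063047505}{176184214571971} = \left(-412875 + \frac{8405999263}{2091178874}\right) \frac{1063047505}{176184214571971} = \left(- \frac{863387071603487}{2091178874}\right) \frac{1063047505}{176184214571971} = - \frac{917821472317343204649935}{368432707445188707740654}$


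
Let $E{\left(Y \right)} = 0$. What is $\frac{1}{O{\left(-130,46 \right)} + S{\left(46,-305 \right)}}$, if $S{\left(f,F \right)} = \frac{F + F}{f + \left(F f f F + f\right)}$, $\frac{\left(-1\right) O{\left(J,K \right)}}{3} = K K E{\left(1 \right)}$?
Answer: $- \frac{98420496}{305} \approx -3.2269 \cdot 10^{5}$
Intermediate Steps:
$O{\left(J,K \right)} = 0$ ($O{\left(J,K \right)} = - 3 K K 0 = - 3 K^{2} \cdot 0 = \left(-3\right) 0 = 0$)
$S{\left(f,F \right)} = \frac{2 F}{2 f + F^{2} f^{2}}$ ($S{\left(f,F \right)} = \frac{2 F}{f + \left(F f^{2} F + f\right)} = \frac{2 F}{f + \left(F^{2} f^{2} + f\right)} = \frac{2 F}{f + \left(f + F^{2} f^{2}\right)} = \frac{2 F}{2 f + F^{2} f^{2}}$)
$\frac{1}{O{\left(-130,46 \right)} + S{\left(46,-305 \right)}} = \frac{1}{0 + 2 \left(-305\right) \frac{1}{46} \frac{1}{2 + 46 \left(-305\right)^{2}}} = \frac{1}{0 + 2 \left(-305\right) \frac{1}{46} \frac{1}{2 + 46 \cdot 93025}} = \frac{1}{0 + 2 \left(-305\right) \frac{1}{46} \frac{1}{2 + 4279150}} = \frac{1}{0 + 2 \left(-305\right) \frac{1}{46} \cdot \frac{1}{4279152}} = \frac{1}{0 - \frac{305}{98420496}} = \frac{1}{- \frac{305}{98420496}} = - \frac{98420496}{305}$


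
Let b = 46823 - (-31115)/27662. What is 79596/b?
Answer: 81547576/47972183 ≈ 1.6999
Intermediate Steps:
b = 1295248941/27662 (b = 46823 - (-31115)/27662 = 46823 - 1*(-31115/27662) = 46823 + 31115/27662 = 1295248941/27662 ≈ 46824.)
79596/b = 79596/(1295248941/27662) = 79596*(27662/1295248941) = 81547576/47972183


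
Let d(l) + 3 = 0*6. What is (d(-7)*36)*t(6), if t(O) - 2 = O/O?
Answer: -324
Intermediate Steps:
d(l) = -3 (d(l) = -3 + 0*6 = -3 + 0 = -3)
t(O) = 3 (t(O) = 2 + O/O = 2 + 1 = 3)
(d(-7)*36)*t(6) = -3*36*3 = -108*3 = -324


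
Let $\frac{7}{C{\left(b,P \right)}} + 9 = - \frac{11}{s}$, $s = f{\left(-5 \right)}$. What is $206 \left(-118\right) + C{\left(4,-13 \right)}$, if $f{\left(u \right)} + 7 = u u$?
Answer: $- \frac{4205410}{173} \approx -24309.0$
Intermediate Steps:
$f{\left(u \right)} = -7 + u^{2}$ ($f{\left(u \right)} = -7 + u u = -7 + u^{2}$)
$s = 18$ ($s = -7 + \left(-5\right)^{2} = -7 + 25 = 18$)
$C{\left(b,P \right)} = - \frac{126}{173}$ ($C{\left(b,P \right)} = \frac{7}{-9 - \frac{11}{18}} = \frac{7}{- \frac{173}{18}} = 7 \left(- \frac{18}{173}\right) = - \frac{126}{173}$)
$206 \left(-118\right) + C{\left(4,-13 \right)} = 206 \left(-118\right) - \frac{126}{173} = -24308 - \frac{126}{173} = - \frac{4205410}{173}$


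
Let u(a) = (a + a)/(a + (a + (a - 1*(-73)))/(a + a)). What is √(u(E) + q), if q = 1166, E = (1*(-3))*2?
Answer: √20644526/133 ≈ 34.163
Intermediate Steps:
E = -6 (E = -3*2 = -6)
u(a) = 2*a/(a + (73 + 2*a)/(2*a)) (u(a) = (2*a)/(a + (a + (a + 73))/((2*a))) = (2*a)/(a + (a + (73 + a))*(1/(2*a))) = (2*a)/(a + (73 + 2*a)*(1/(2*a))) = (2*a)/(a + (73 + 2*a)/(2*a)) = 2*a/(a + (73 + 2*a)/(2*a)))
√(u(E) + q) = √(4*(-6)²/(73 + 2*(-6) + 2*(-6)²) + 1166) = √(4*36/(73 - 12 + 2*36) + 1166) = √(4*36/(73 - 12 + 72) + 1166) = √(4*36/133 + 1166) = √(4*36*(1/133) + 1166) = √(144/133 + 1166) = √(155222/133) = √20644526/133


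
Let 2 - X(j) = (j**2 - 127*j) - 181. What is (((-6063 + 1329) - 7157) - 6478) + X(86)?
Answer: -14660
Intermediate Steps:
X(j) = 183 - j**2 + 127*j (X(j) = 2 - ((j**2 - 127*j) - 181) = 2 - (-181 + j**2 - 127*j) = 2 + (181 - j**2 + 127*j) = 183 - j**2 + 127*j)
(((-6063 + 1329) - 7157) - 6478) + X(86) = (((-6063 + 1329) - 7157) - 6478) + (183 - 1*86**2 + 127*86) = ((-4734 - 7157) - 6478) + (183 - 1*7396 + 10922) = (-11891 - 6478) + (183 - 7396 + 10922) = -18369 + 3709 = -14660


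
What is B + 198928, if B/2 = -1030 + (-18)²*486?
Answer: 511796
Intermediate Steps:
B = 312868 (B = 2*(-1030 + (-18)²*486) = 2*(-1030 + 324*486) = 2*(-1030 + 157464) = 2*156434 = 312868)
B + 198928 = 312868 + 198928 = 511796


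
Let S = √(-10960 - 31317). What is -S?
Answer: -I*√42277 ≈ -205.61*I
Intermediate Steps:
S = I*√42277 (S = √(-42277) = I*√42277 ≈ 205.61*I)
-S = -I*√42277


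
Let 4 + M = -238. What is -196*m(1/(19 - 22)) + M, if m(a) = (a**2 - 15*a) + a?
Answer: -10606/9 ≈ -1178.4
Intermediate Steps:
M = -242 (M = -4 - 238 = -242)
m(a) = a**2 - 14*a
-196*m(1/(19 - 22)) + M = -196*(-14 + 1/(19 - 22))/(19 - 22) - 242 = -196*(-14 + 1/(-3))/(-3) - 242 = -(-196)*(-14 - 1/3)/3 - 242 = -(-196)*(-43)/(3*3) - 242 = -196*43/9 - 242 = -8428/9 - 242 = -10606/9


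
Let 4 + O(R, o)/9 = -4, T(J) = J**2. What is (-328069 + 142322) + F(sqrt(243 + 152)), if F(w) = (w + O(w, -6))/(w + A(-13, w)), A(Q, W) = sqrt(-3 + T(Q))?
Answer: (-72 - 185747*sqrt(166) - 185746*sqrt(395))/(sqrt(166) + sqrt(395)) ≈ -1.8575e+5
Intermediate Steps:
O(R, o) = -72 (O(R, o) = -36 + 9*(-4) = -36 - 36 = -72)
A(Q, W) = sqrt(-3 + Q**2)
F(w) = (-72 + w)/(w + sqrt(166)) (F(w) = (w - 72)/(w + sqrt(-3 + (-13)**2)) = (-72 + w)/(w + sqrt(-3 + 169)) = (-72 + w)/(w + sqrt(166)))
(-328069 + 142322) + F(sqrt(243 + 152)) = (-328069 + 142322) + (-72 + sqrt(243 + 152))/(sqrt(243 + 152) + sqrt(166)) = -185747 + (-72 + sqrt(395))/(sqrt(395) + sqrt(166)) = -185747 + (-72 + sqrt(395))/(sqrt(166) + sqrt(395))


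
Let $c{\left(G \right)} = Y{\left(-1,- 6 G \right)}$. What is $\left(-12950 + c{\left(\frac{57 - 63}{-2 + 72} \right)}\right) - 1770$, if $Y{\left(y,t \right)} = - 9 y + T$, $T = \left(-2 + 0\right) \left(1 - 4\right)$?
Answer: $-14705$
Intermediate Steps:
$T = 6$ ($T = \left(-2\right) \left(-3\right) = 6$)
$Y{\left(y,t \right)} = 6 - 9 y$ ($Y{\left(y,t \right)} = - 9 y + 6 = 6 - 9 y$)
$c{\left(G \right)} = 15$ ($c{\left(G \right)} = 6 - -9 = 6 + 9 = 15$)
$\left(-12950 + c{\left(\frac{57 - 63}{-2 + 72} \right)}\right) - 1770 = \left(-12950 + 15\right) - 1770 = -12935 - 1770 = -14705$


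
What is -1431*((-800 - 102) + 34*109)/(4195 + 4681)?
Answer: -1003131/2219 ≈ -452.06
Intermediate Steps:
-1431*((-800 - 102) + 34*109)/(4195 + 4681) = -1431/(8876/(-902 + 3706)) = -1431/(8876/2804) = -1431/(8876*(1/2804)) = -1431/2219/701 = -1431*701/2219 = -1003131/2219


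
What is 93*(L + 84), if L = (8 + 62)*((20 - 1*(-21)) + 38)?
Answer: 522102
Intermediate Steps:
L = 5530 (L = 70*((20 + 21) + 38) = 70*(41 + 38) = 70*79 = 5530)
93*(L + 84) = 93*(5530 + 84) = 93*5614 = 522102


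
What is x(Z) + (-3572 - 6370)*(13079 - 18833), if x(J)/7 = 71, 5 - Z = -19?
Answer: 57206765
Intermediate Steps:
Z = 24 (Z = 5 - 1*(-19) = 5 + 19 = 24)
x(J) = 497 (x(J) = 7*71 = 497)
x(Z) + (-3572 - 6370)*(13079 - 18833) = 497 + (-3572 - 6370)*(13079 - 18833) = 497 - 9942*(-5754) = 497 + 57206268 = 57206765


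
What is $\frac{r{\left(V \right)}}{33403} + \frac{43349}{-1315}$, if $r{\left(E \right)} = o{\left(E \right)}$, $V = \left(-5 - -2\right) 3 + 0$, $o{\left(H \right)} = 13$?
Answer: $- \frac{1447969552}{43924945} \approx -32.965$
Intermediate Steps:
$V = -9$ ($V = \left(-5 + 2\right) 3 + 0 = \left(-3\right) 3 + 0 = -9 + 0 = -9$)
$r{\left(E \right)} = 13$
$\frac{r{\left(V \right)}}{33403} + \frac{43349}{-1315} = \frac{13}{33403} + \frac{43349}{-1315} = 13 \cdot \frac{1}{33403} + 43349 \left(- \frac{1}{1315}\right) = \frac{13}{33403} - \frac{43349}{1315} = - \frac{1447969552}{43924945}$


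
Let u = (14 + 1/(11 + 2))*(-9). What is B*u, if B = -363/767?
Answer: 597861/9971 ≈ 59.960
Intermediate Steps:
B = -363/767 (B = -363*1/767 = -363/767 ≈ -0.47327)
u = -1647/13 (u = (14 + 1/13)*(-9) = (183/13)*(-9) = -1647/13 ≈ -126.69)
B*u = -363/767*(-1647/13) = 597861/9971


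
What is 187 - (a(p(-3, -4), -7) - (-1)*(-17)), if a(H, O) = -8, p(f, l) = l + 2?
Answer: 212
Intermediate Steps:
p(f, l) = 2 + l
187 - (a(p(-3, -4), -7) - (-1)*(-17)) = 187 - (-8 - (-1)*(-17)) = 187 - (-8 - 1*17) = 187 - (-8 - 17) = 187 - 1*(-25) = 187 + 25 = 212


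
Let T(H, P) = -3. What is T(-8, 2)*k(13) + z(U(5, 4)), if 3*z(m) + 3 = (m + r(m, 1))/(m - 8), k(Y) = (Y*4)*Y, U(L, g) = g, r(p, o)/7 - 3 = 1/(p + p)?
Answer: -64997/32 ≈ -2031.2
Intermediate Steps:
r(p, o) = 21 + 7/(2*p) (r(p, o) = 21 + 7/(p + p) = 21 + 7/((2*p)) = 21 + 7*(1/(2*p)) = 21 + 7/(2*p))
k(Y) = 4*Y² (k(Y) = (4*Y)*Y = 4*Y²)
z(m) = -1 + (21 + m + 7/(2*m))/(3*(-8 + m)) (z(m) = -1 + ((m + (21 + 7/(2*m)))/(m - 8))/3 = -1 + ((21 + m + 7/(2*m))/(-8 + m))/3 = -1 + (21 + m + 7/(2*m))/(3*(-8 + m)))
T(-8, 2)*k(13) + z(U(5, 4)) = -12*13² + (⅙)*(7 - 4*4² + 90*4)/(4*(-8 + 4)) = -12*169 + (⅙)*(¼)*(7 - 4*16 + 360)/(-4) = -3*676 + (⅙)*(¼)*(-¼)*(7 - 64 + 360) = -2028 + (⅙)*(¼)*(-¼)*303 = -2028 - 101/32 = -64997/32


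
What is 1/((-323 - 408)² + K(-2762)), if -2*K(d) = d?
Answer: 1/535742 ≈ 1.8666e-6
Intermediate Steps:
K(d) = -d/2
1/((-323 - 408)² + K(-2762)) = 1/((-323 - 408)² - ½*(-2762)) = 1/((-731)² + 1381) = 1/(534361 + 1381) = 1/535742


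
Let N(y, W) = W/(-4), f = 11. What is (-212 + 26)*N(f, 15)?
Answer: 1395/2 ≈ 697.50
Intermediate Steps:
N(y, W) = -W/4 (N(y, W) = W*(-¼) = -W/4)
(-212 + 26)*N(f, 15) = (-212 + 26)*(-¼*15) = -186*(-15/4) = 1395/2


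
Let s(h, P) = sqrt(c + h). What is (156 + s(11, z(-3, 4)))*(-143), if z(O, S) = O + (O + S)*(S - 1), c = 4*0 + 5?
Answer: -22880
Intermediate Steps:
c = 5 (c = 0 + 5 = 5)
z(O, S) = O + (-1 + S)*(O + S) (z(O, S) = O + (O + S)*(-1 + S) = O + (-1 + S)*(O + S))
s(h, P) = sqrt(5 + h)
(156 + s(11, z(-3, 4)))*(-143) = (156 + sqrt(5 + 11))*(-143) = (156 + sqrt(16))*(-143) = (156 + 4)*(-143) = 160*(-143) = -22880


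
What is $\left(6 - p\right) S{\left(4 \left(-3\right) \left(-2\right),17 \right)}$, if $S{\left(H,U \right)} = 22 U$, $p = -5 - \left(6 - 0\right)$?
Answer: $6358$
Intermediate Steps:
$p = -11$ ($p = -5 - \left(6 + 0\right) = -5 - 6 = -11$)
$\left(6 - p\right) S{\left(4 \left(-3\right) \left(-2\right),17 \right)} = \left(6 - -11\right) 22 \cdot 17 = \left(6 + 11\right) 374 = 17 \cdot 374 = 6358$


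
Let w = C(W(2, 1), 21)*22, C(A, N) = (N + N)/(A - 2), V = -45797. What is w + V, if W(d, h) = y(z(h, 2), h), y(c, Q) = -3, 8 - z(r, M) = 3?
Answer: -229909/5 ≈ -45982.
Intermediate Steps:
z(r, M) = 5 (z(r, M) = 8 - 1*3 = 8 - 3 = 5)
W(d, h) = -3
C(A, N) = 2*N/(-2 + A) (C(A, N) = (2*N)/(-2 + A) = 2*N/(-2 + A))
w = -924/5 (w = (2*21/(-2 - 3))*22 = (2*21/(-5))*22 = (2*21*(-1/5))*22 = -42/5*22 = -924/5 ≈ -184.80)
w + V = -924/5 - 45797 = -229909/5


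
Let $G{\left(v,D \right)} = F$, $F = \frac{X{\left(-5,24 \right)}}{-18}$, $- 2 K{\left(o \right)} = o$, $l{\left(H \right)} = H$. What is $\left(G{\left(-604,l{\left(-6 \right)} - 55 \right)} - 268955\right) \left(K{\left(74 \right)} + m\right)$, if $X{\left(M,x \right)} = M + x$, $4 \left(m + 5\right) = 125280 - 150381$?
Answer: $\frac{40777503407}{24} \approx 1.6991 \cdot 10^{9}$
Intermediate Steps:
$m = - \frac{25121}{4}$ ($m = -5 + \frac{125280 - 150381}{4} = -5 + \frac{1}{4} \left(-25101\right) = -5 - \frac{25101}{4} = - \frac{25121}{4} \approx -6280.3$)
$K{\left(o \right)} = - \frac{o}{2}$
$F = - \frac{19}{18}$ ($F = \frac{-5 + 24}{-18} = 19 \left(- \frac{1}{18}\right) = - \frac{19}{18} \approx -1.0556$)
$G{\left(v,D \right)} = - \frac{19}{18}$
$\left(G{\left(-604,l{\left(-6 \right)} - 55 \right)} - 268955\right) \left(K{\left(74 \right)} + m\right) = \left(- \frac{19}{18} - 268955\right) \left(\left(- \frac{1}{2}\right) 74 - \frac{25121}{4}\right) = - \frac{4841209 \left(-37 - \frac{25121}{4}\right)}{18} = \left(- \frac{4841209}{18}\right) \left(- \frac{25269}{4}\right) = \frac{40777503407}{24}$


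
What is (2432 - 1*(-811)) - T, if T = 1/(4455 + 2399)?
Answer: 22227521/6854 ≈ 3243.0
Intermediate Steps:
T = 1/6854 ≈ 0.00014590
(2432 - 1*(-811)) - T = (2432 - 1*(-811)) - 1*1/6854 = (2432 + 811) - 1/6854 = 3243 - 1/6854 = 22227521/6854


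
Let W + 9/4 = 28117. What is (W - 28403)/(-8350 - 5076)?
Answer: 1153/53704 ≈ 0.021470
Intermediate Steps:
W = 112459/4 (W = -9/4 + 28117 = 112459/4 ≈ 28115.)
(W - 28403)/(-8350 - 5076) = (112459/4 - 28403)/(-8350 - 5076) = -1153/4/(-13426) = -1153/4*(-1/13426) = 1153/53704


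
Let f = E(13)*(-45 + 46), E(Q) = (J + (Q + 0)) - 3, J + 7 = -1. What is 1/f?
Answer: ½ ≈ 0.50000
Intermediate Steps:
J = -8 (J = -7 - 1 = -8)
E(Q) = -11 + Q (E(Q) = (-8 + (Q + 0)) - 3 = (-8 + Q) - 3 = -11 + Q)
f = 2 (f = (-11 + 13)*(-45 + 46) = 2*1 = 2)
1/f = 1/2 = ½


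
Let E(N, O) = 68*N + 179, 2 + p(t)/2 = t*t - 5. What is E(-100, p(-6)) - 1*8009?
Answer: -14630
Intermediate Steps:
p(t) = -14 + 2*t**2 (p(t) = -4 + 2*(t*t - 5) = -4 + 2*(t**2 - 5) = -4 + 2*(-5 + t**2) = -4 + (-10 + 2*t**2) = -14 + 2*t**2)
E(N, O) = 179 + 68*N
E(-100, p(-6)) - 1*8009 = (179 + 68*(-100)) - 1*8009 = (179 - 6800) - 8009 = -6621 - 8009 = -14630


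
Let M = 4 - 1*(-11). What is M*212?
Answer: 3180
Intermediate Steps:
M = 15 (M = 4 + 11 = 15)
M*212 = 15*212 = 3180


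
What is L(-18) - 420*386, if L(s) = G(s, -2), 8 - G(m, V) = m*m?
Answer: -162436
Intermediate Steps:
G(m, V) = 8 - m**2 (G(m, V) = 8 - m*m = 8 - m**2)
L(s) = 8 - s**2
L(-18) - 420*386 = (8 - 1*(-18)**2) - 420*386 = (8 - 1*324) - 162120 = (8 - 324) - 162120 = -316 - 162120 = -162436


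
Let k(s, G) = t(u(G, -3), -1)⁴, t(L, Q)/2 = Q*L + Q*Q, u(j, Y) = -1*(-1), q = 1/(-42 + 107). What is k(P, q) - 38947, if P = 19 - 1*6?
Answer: -38947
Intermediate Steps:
q = 1/65 ≈ 0.015385
u(j, Y) = 1
t(L, Q) = 2*Q² + 2*L*Q (t(L, Q) = 2*(Q*L + Q*Q) = 2*(L*Q + Q²) = 2*(Q² + L*Q) = 2*Q² + 2*L*Q)
P = 13 (P = 19 - 6 = 13)
k(s, G) = 0 (k(s, G) = (2*(-1)*(1 - 1))⁴ = (2*(-1)*0)⁴ = 0⁴ = 0)
k(P, q) - 38947 = 0 - 38947 = -38947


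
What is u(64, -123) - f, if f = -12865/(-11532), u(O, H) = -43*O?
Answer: -1024159/372 ≈ -2753.1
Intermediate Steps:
f = 415/372 (f = -12865*(-1/11532) = 415/372 ≈ 1.1156)
u(64, -123) - f = -43*64 - 1*415/372 = -2752 - 415/372 = -1024159/372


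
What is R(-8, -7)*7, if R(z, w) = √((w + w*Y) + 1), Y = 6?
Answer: 28*I*√3 ≈ 48.497*I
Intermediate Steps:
R(z, w) = √(1 + 7*w) (R(z, w) = √((w + w*6) + 1) = √((w + 6*w) + 1) = √(7*w + 1) = √(1 + 7*w))
R(-8, -7)*7 = √(1 + 7*(-7))*7 = √(1 - 49)*7 = √(-48)*7 = (4*I*√3)*7 = 28*I*√3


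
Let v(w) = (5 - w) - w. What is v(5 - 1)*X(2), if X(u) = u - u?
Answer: 0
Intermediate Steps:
X(u) = 0
v(w) = 5 - 2*w
v(5 - 1)*X(2) = (5 - 2*(5 - 1))*0 = (5 - 2*4)*0 = (5 - 8)*0 = -3*0 = 0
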